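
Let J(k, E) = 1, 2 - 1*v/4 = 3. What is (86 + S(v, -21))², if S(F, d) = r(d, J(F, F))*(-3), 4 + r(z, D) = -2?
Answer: 10816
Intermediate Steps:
v = -4 (v = 8 - 4*3 = 8 - 12 = -4)
r(z, D) = -6 (r(z, D) = -4 - 2 = -6)
S(F, d) = 18 (S(F, d) = -6*(-3) = 18)
(86 + S(v, -21))² = (86 + 18)² = 104² = 10816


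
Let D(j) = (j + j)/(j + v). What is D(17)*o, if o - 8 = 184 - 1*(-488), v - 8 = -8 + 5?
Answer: 11560/11 ≈ 1050.9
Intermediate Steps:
v = 5 (v = 8 + (-8 + 5) = 8 - 3 = 5)
D(j) = 2*j/(5 + j) (D(j) = (j + j)/(j + 5) = (2*j)/(5 + j) = 2*j/(5 + j))
o = 680 (o = 8 + (184 - 1*(-488)) = 8 + (184 + 488) = 8 + 672 = 680)
D(17)*o = (2*17/(5 + 17))*680 = (2*17/22)*680 = (2*17*(1/22))*680 = (17/11)*680 = 11560/11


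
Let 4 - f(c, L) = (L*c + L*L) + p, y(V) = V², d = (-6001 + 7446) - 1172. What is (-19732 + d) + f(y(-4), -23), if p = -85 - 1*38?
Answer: -19493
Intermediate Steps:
d = 273 (d = 1445 - 1172 = 273)
p = -123 (p = -85 - 38 = -123)
f(c, L) = 127 - L² - L*c (f(c, L) = 4 - ((L*c + L*L) - 123) = 4 - ((L*c + L²) - 123) = 4 - ((L² + L*c) - 123) = 4 - (-123 + L² + L*c) = 4 + (123 - L² - L*c) = 127 - L² - L*c)
(-19732 + d) + f(y(-4), -23) = (-19732 + 273) + (127 - 1*(-23)² - 1*(-23)*(-4)²) = -19459 + (127 - 1*529 - 1*(-23)*16) = -19459 + (127 - 529 + 368) = -19459 - 34 = -19493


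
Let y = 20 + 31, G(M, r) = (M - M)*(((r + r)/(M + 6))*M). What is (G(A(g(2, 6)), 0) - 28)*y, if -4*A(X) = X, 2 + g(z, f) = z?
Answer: -1428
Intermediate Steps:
g(z, f) = -2 + z
A(X) = -X/4
G(M, r) = 0 (G(M, r) = 0*(((2*r)/(6 + M))*M) = 0*((2*r/(6 + M))*M) = 0*(2*M*r/(6 + M)) = 0)
y = 51
(G(A(g(2, 6)), 0) - 28)*y = (0 - 28)*51 = -28*51 = -1428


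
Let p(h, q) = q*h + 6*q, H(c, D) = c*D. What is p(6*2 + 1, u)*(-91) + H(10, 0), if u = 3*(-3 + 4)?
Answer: -5187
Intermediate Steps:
H(c, D) = D*c
u = 3 (u = 3*1 = 3)
p(h, q) = 6*q + h*q (p(h, q) = h*q + 6*q = 6*q + h*q)
p(6*2 + 1, u)*(-91) + H(10, 0) = (3*(6 + (6*2 + 1)))*(-91) + 0*10 = (3*(6 + (12 + 1)))*(-91) + 0 = (3*(6 + 13))*(-91) + 0 = (3*19)*(-91) + 0 = 57*(-91) + 0 = -5187 + 0 = -5187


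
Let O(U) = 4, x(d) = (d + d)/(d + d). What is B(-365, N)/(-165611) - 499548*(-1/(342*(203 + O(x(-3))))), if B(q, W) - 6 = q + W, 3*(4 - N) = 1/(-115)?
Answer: 3629639276/514222155 ≈ 7.0585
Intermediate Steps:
x(d) = 1 (x(d) = (2*d)/((2*d)) = (2*d)*(1/(2*d)) = 1)
N = 1381/345 (N = 4 - ⅓/(-115) = 4 - ⅓*(-1/115) = 4 + 1/345 = 1381/345 ≈ 4.0029)
B(q, W) = 6 + W + q (B(q, W) = 6 + (q + W) = 6 + (W + q) = 6 + W + q)
B(-365, N)/(-165611) - 499548*(-1/(342*(203 + O(x(-3))))) = (6 + 1381/345 - 365)/(-165611) - 499548*(-1/(342*(203 + 4))) = -122474/345*(-1/165611) - 499548/((-342*207)) = 122474/57135795 - 499548/(-70794) = 122474/57135795 - 499548*(-1/70794) = 122474/57135795 + 4382/621 = 3629639276/514222155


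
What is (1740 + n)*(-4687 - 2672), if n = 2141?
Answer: -28560279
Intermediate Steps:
(1740 + n)*(-4687 - 2672) = (1740 + 2141)*(-4687 - 2672) = 3881*(-7359) = -28560279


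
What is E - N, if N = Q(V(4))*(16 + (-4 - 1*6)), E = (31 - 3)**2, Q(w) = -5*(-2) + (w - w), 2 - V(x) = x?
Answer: 724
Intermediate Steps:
V(x) = 2 - x
Q(w) = 10 (Q(w) = 10 + 0 = 10)
E = 784 (E = 28**2 = 784)
N = 60 (N = 10*(16 + (-4 - 1*6)) = 10*(16 + (-4 - 6)) = 10*(16 - 10) = 10*6 = 60)
E - N = 784 - 1*60 = 784 - 60 = 724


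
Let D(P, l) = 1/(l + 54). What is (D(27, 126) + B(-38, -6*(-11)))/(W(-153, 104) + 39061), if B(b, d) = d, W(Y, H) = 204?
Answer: 11881/7067700 ≈ 0.0016810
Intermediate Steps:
D(P, l) = 1/(54 + l)
(D(27, 126) + B(-38, -6*(-11)))/(W(-153, 104) + 39061) = (1/(54 + 126) - 6*(-11))/(204 + 39061) = (1/180 + 66)/39265 = (1/180 + 66)*(1/39265) = (11881/180)*(1/39265) = 11881/7067700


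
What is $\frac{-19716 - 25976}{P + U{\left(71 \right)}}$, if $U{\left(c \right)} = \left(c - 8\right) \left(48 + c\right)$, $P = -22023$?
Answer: $\frac{22846}{7263} \approx 3.1455$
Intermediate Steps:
$U{\left(c \right)} = \left(-8 + c\right) \left(48 + c\right)$
$\frac{-19716 - 25976}{P + U{\left(71 \right)}} = \frac{-19716 - 25976}{-22023 + \left(-384 + 71^{2} + 40 \cdot 71\right)} = \frac{-19716 - 25976}{-22023 + \left(-384 + 5041 + 2840\right)} = - \frac{45692}{-22023 + 7497} = - \frac{45692}{-14526} = \left(-45692\right) \left(- \frac{1}{14526}\right) = \frac{22846}{7263}$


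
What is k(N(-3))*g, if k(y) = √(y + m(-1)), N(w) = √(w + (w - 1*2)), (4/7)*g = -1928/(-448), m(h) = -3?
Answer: 241*√(-3 + 2*I*√2)/32 ≈ 5.6437 + 14.213*I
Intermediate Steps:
g = 241/32 (g = 7*(-1928/(-448))/4 = 7*(-1928*(-1/448))/4 = (7/4)*(241/56) = 241/32 ≈ 7.5313)
N(w) = √(-2 + 2*w) (N(w) = √(w + (w - 2)) = √(w + (-2 + w)) = √(-2 + 2*w))
k(y) = √(-3 + y) (k(y) = √(y - 3) = √(-3 + y))
k(N(-3))*g = √(-3 + √(-2 + 2*(-3)))*(241/32) = √(-3 + √(-2 - 6))*(241/32) = √(-3 + √(-8))*(241/32) = √(-3 + 2*I*√2)*(241/32) = 241*√(-3 + 2*I*√2)/32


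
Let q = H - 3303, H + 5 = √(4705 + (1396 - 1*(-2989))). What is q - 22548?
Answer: -25856 + 3*√1010 ≈ -25761.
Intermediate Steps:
H = -5 + 3*√1010 (H = -5 + √(4705 + (1396 - 1*(-2989))) = -5 + √(4705 + (1396 + 2989)) = -5 + √(4705 + 4385) = -5 + √9090 = -5 + 3*√1010 ≈ 90.342)
q = -3308 + 3*√1010 (q = (-5 + 3*√1010) - 3303 = -3308 + 3*√1010 ≈ -3212.7)
q - 22548 = (-3308 + 3*√1010) - 22548 = -25856 + 3*√1010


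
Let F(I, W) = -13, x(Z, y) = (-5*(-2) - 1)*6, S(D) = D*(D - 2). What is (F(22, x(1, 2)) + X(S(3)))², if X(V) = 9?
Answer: 16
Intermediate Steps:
S(D) = D*(-2 + D)
x(Z, y) = 54 (x(Z, y) = (10 - 1)*6 = 9*6 = 54)
(F(22, x(1, 2)) + X(S(3)))² = (-13 + 9)² = (-4)² = 16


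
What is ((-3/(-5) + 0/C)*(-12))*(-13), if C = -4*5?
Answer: 468/5 ≈ 93.600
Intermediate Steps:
C = -20
((-3/(-5) + 0/C)*(-12))*(-13) = ((-3/(-5) + 0/(-20))*(-12))*(-13) = ((-3*(-1/5) + 0*(-1/20))*(-12))*(-13) = ((3/5 + 0)*(-12))*(-13) = ((3/5)*(-12))*(-13) = -36/5*(-13) = 468/5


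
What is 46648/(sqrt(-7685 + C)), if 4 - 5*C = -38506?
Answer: 2744*sqrt(17) ≈ 11314.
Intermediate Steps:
C = 7702 (C = 4/5 - 1/5*(-38506) = 4/5 + 38506/5 = 7702)
46648/(sqrt(-7685 + C)) = 46648/(sqrt(-7685 + 7702)) = 46648/(sqrt(17)) = 46648*(sqrt(17)/17) = 2744*sqrt(17)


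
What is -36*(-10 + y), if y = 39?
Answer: -1044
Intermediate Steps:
-36*(-10 + y) = -36*(-10 + 39) = -36*29 = -1044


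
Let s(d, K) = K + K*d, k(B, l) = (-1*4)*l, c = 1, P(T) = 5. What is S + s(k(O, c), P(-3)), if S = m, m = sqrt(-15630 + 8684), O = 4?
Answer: -15 + I*sqrt(6946) ≈ -15.0 + 83.343*I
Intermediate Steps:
k(B, l) = -4*l
m = I*sqrt(6946) (m = sqrt(-6946) = I*sqrt(6946) ≈ 83.343*I)
S = I*sqrt(6946) ≈ 83.343*I
S + s(k(O, c), P(-3)) = I*sqrt(6946) + 5*(1 - 4*1) = I*sqrt(6946) + 5*(1 - 4) = I*sqrt(6946) + 5*(-3) = I*sqrt(6946) - 15 = -15 + I*sqrt(6946)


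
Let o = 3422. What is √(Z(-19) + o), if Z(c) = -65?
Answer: 3*√373 ≈ 57.940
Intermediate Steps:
√(Z(-19) + o) = √(-65 + 3422) = √3357 = 3*√373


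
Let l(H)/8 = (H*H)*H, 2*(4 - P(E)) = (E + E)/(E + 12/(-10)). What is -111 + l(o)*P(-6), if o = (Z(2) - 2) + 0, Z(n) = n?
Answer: -111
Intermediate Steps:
o = 0 (o = (2 - 2) + 0 = 0 + 0 = 0)
P(E) = 4 - E/(-6/5 + E) (P(E) = 4 - (E + E)/(2*(E + 12/(-10))) = 4 - 2*E/(2*(E + 12*(-1/10))) = 4 - 2*E/(2*(E - 6/5)) = 4 - 2*E/(2*(-6/5 + E)) = 4 - E/(-6/5 + E))
l(H) = 8*H**3 (l(H) = 8*((H*H)*H) = 8*(H**2*H) = 8*H**3)
-111 + l(o)*P(-6) = -111 + (8*0**3)*(3*(-8 + 5*(-6))/(-6 + 5*(-6))) = -111 + (8*0)*(3*(-8 - 30)/(-6 - 30)) = -111 + 0*(3*(-38)/(-36)) = -111 + 0*(3*(-1/36)*(-38)) = -111 + 0*(19/6) = -111 + 0 = -111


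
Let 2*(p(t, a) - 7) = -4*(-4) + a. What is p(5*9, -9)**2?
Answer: 441/4 ≈ 110.25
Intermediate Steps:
p(t, a) = 15 + a/2 (p(t, a) = 7 + (-4*(-4) + a)/2 = 7 + (16 + a)/2 = 7 + (8 + a/2) = 15 + a/2)
p(5*9, -9)**2 = (15 + (1/2)*(-9))**2 = (15 - 9/2)**2 = (21/2)**2 = 441/4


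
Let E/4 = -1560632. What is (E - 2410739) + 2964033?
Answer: -5689234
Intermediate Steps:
E = -6242528 (E = 4*(-1560632) = -6242528)
(E - 2410739) + 2964033 = (-6242528 - 2410739) + 2964033 = -8653267 + 2964033 = -5689234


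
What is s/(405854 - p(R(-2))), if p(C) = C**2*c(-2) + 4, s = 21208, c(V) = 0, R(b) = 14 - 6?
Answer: 10604/202925 ≈ 0.052256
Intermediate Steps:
R(b) = 8
p(C) = 4 (p(C) = C**2*0 + 4 = 0 + 4 = 4)
s/(405854 - p(R(-2))) = 21208/(405854 - 1*4) = 21208/(405854 - 4) = 21208/405850 = 21208*(1/405850) = 10604/202925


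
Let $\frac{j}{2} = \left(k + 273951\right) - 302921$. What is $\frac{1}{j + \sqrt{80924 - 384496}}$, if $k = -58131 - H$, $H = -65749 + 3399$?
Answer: $- \frac{24751}{1225375788} - \frac{i \sqrt{75893}}{1225375788} \approx -2.0199 \cdot 10^{-5} - 2.2482 \cdot 10^{-7} i$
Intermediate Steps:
$H = -62350$
$k = 4219$ ($k = -58131 - -62350 = -58131 + 62350 = 4219$)
$j = -49502$ ($j = 2 \left(\left(4219 + 273951\right) - 302921\right) = 2 \left(278170 - 302921\right) = 2 \left(-24751\right) = -49502$)
$\frac{1}{j + \sqrt{80924 - 384496}} = \frac{1}{-49502 + \sqrt{80924 - 384496}} = \frac{1}{-49502 + \sqrt{-303572}} = \frac{1}{-49502 + 2 i \sqrt{75893}}$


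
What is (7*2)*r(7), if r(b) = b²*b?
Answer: 4802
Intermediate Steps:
r(b) = b³
(7*2)*r(7) = (7*2)*7³ = 14*343 = 4802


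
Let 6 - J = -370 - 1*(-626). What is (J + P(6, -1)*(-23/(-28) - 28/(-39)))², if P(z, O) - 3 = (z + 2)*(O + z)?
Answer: 40287314089/1192464 ≈ 33785.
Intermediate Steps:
P(z, O) = 3 + (2 + z)*(O + z) (P(z, O) = 3 + (z + 2)*(O + z) = 3 + (2 + z)*(O + z))
J = -250 (J = 6 - (-370 - 1*(-626)) = 6 - (-370 + 626) = 6 - 1*256 = 6 - 256 = -250)
(J + P(6, -1)*(-23/(-28) - 28/(-39)))² = (-250 + (3 + 6² + 2*(-1) + 2*6 - 1*6)*(-23/(-28) - 28/(-39)))² = (-250 + (3 + 36 - 2 + 12 - 6)*(-23*(-1/28) - 28*(-1/39)))² = (-250 + 43*(23/28 + 28/39))² = (-250 + 43*(1681/1092))² = (-250 + 72283/1092)² = (-200717/1092)² = 40287314089/1192464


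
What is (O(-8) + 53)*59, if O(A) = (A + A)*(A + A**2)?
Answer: -49737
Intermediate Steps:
O(A) = 2*A*(A + A**2) (O(A) = (2*A)*(A + A**2) = 2*A*(A + A**2))
(O(-8) + 53)*59 = (2*(-8)**2*(1 - 8) + 53)*59 = (2*64*(-7) + 53)*59 = (-896 + 53)*59 = -843*59 = -49737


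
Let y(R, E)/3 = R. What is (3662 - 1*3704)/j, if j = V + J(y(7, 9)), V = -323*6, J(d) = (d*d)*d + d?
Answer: -7/1224 ≈ -0.0057190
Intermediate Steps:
y(R, E) = 3*R
J(d) = d + d³ (J(d) = d²*d + d = d³ + d = d + d³)
V = -1938
j = 7344 (j = -1938 + (3*7 + (3*7)³) = -1938 + (21 + 21³) = -1938 + (21 + 9261) = -1938 + 9282 = 7344)
(3662 - 1*3704)/j = (3662 - 1*3704)/7344 = (3662 - 3704)*(1/7344) = -42*1/7344 = -7/1224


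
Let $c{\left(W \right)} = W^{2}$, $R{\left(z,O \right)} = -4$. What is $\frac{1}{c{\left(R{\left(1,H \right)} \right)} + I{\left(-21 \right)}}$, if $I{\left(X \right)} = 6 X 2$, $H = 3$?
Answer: $- \frac{1}{236} \approx -0.0042373$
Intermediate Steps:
$I{\left(X \right)} = 12 X$ ($I{\left(X \right)} = 6 \cdot 2 X = 12 X$)
$\frac{1}{c{\left(R{\left(1,H \right)} \right)} + I{\left(-21 \right)}} = \frac{1}{\left(-4\right)^{2} + 12 \left(-21\right)} = \frac{1}{16 - 252} = \frac{1}{-236} = - \frac{1}{236}$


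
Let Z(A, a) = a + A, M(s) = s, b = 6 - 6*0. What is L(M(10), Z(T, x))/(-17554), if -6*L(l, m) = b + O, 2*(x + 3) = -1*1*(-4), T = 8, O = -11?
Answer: -5/105324 ≈ -4.7473e-5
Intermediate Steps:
b = 6 (b = 6 + 0 = 6)
x = -1 (x = -3 + (-1*1*(-4))/2 = -3 + (-1*(-4))/2 = -3 + (½)*4 = -3 + 2 = -1)
Z(A, a) = A + a
L(l, m) = ⅚ (L(l, m) = -(6 - 11)/6 = -⅙*(-5) = ⅚)
L(M(10), Z(T, x))/(-17554) = (⅚)/(-17554) = (⅚)*(-1/17554) = -5/105324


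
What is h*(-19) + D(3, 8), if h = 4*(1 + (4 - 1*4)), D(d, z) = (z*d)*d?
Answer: -4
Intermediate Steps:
D(d, z) = z*d² (D(d, z) = (d*z)*d = z*d²)
h = 4 (h = 4*(1 + (4 - 4)) = 4*(1 + 0) = 4*1 = 4)
h*(-19) + D(3, 8) = 4*(-19) + 8*3² = -76 + 8*9 = -76 + 72 = -4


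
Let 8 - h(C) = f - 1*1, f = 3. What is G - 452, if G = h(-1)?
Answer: -446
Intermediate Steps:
h(C) = 6 (h(C) = 8 - (3 - 1*1) = 8 - (3 - 1) = 8 - 1*2 = 8 - 2 = 6)
G = 6
G - 452 = 6 - 452 = -446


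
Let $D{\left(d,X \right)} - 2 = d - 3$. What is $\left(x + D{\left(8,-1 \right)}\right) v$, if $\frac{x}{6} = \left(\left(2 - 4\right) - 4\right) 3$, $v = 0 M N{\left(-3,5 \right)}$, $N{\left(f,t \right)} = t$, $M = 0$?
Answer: $0$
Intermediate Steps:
$D{\left(d,X \right)} = -1 + d$ ($D{\left(d,X \right)} = 2 + \left(d - 3\right) = 2 + \left(-3 + d\right) = -1 + d$)
$v = 0$ ($v = 0 \cdot 0 \cdot 5 = 0 \cdot 5 = 0$)
$x = -108$ ($x = 6 \left(\left(2 - 4\right) - 4\right) 3 = 6 \left(-2 - 4\right) 3 = 6 \left(\left(-6\right) 3\right) = 6 \left(-18\right) = -108$)
$\left(x + D{\left(8,-1 \right)}\right) v = \left(-108 + \left(-1 + 8\right)\right) 0 = \left(-108 + 7\right) 0 = \left(-101\right) 0 = 0$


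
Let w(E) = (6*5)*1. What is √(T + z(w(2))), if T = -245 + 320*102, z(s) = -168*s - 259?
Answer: 2*√6774 ≈ 164.61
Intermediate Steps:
w(E) = 30 (w(E) = 30*1 = 30)
z(s) = -259 - 168*s
T = 32395 (T = -245 + 32640 = 32395)
√(T + z(w(2))) = √(32395 + (-259 - 168*30)) = √(32395 + (-259 - 5040)) = √(32395 - 5299) = √27096 = 2*√6774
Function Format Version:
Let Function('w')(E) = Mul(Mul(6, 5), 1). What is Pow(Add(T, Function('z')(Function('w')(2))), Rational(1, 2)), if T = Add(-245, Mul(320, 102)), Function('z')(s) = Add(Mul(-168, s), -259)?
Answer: Mul(2, Pow(6774, Rational(1, 2))) ≈ 164.61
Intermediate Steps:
Function('w')(E) = 30 (Function('w')(E) = Mul(30, 1) = 30)
Function('z')(s) = Add(-259, Mul(-168, s))
T = 32395 (T = Add(-245, 32640) = 32395)
Pow(Add(T, Function('z')(Function('w')(2))), Rational(1, 2)) = Pow(Add(32395, Add(-259, Mul(-168, 30))), Rational(1, 2)) = Pow(Add(32395, Add(-259, -5040)), Rational(1, 2)) = Pow(Add(32395, -5299), Rational(1, 2)) = Pow(27096, Rational(1, 2)) = Mul(2, Pow(6774, Rational(1, 2)))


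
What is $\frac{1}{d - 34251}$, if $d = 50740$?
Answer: $\frac{1}{16489} \approx 6.0647 \cdot 10^{-5}$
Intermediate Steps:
$\frac{1}{d - 34251} = \frac{1}{50740 - 34251} = \frac{1}{16489}$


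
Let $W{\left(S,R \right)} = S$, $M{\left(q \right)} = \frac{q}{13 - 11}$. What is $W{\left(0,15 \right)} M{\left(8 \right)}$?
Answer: $0$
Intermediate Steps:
$M{\left(q \right)} = \frac{q}{2}$ ($M{\left(q \right)} = \frac{q}{13 - 11} = \frac{q}{2}$)
$W{\left(0,15 \right)} M{\left(8 \right)} = 0 \cdot \frac{1}{2} \cdot 8 = 0 \cdot 4 = 0$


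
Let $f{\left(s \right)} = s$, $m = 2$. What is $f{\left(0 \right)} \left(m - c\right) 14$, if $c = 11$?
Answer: $0$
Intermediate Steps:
$f{\left(0 \right)} \left(m - c\right) 14 = 0 \left(2 - 11\right) 14 = 0 \left(-9\right) 14 = 0 \cdot 14 = 0$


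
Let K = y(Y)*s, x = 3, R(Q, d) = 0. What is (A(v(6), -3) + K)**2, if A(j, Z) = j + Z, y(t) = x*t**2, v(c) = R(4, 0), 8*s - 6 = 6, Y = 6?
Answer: 25281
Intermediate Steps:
s = 3/2 (s = 3/4 + (1/8)*6 = 3/4 + 3/4 = 3/2 ≈ 1.5000)
v(c) = 0
y(t) = 3*t**2
A(j, Z) = Z + j
K = 162 (K = (3*6**2)*(3/2) = (3*36)*(3/2) = 108*(3/2) = 162)
(A(v(6), -3) + K)**2 = ((-3 + 0) + 162)**2 = (-3 + 162)**2 = 159**2 = 25281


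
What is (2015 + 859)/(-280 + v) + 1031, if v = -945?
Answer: 1260101/1225 ≈ 1028.7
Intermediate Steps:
(2015 + 859)/(-280 + v) + 1031 = (2015 + 859)/(-280 - 945) + 1031 = 2874/(-1225) + 1031 = 2874*(-1/1225) + 1031 = -2874/1225 + 1031 = 1260101/1225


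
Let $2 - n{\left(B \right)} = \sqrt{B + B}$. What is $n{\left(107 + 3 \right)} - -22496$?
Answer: $22498 - 2 \sqrt{55} \approx 22483.0$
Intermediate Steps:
$n{\left(B \right)} = 2 - \sqrt{2} \sqrt{B}$ ($n{\left(B \right)} = 2 - \sqrt{B + B} = 2 - \sqrt{2 B} = 2 - \sqrt{2} \sqrt{B}$)
$n{\left(107 + 3 \right)} - -22496 = \left(2 - \sqrt{2} \sqrt{107 + 3}\right) - -22496 = \left(2 - \sqrt{2} \sqrt{110}\right) + 22496 = \left(2 - 2 \sqrt{55}\right) + 22496 = 22498 - 2 \sqrt{55}$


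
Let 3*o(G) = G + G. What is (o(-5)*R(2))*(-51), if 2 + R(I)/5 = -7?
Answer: -7650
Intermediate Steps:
R(I) = -45 (R(I) = -10 + 5*(-7) = -10 - 35 = -45)
o(G) = 2*G/3 (o(G) = (G + G)/3 = (2*G)/3 = 2*G/3)
(o(-5)*R(2))*(-51) = (((⅔)*(-5))*(-45))*(-51) = -10/3*(-45)*(-51) = 150*(-51) = -7650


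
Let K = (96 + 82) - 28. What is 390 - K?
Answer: 240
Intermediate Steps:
K = 150 (K = 178 - 28 = 150)
390 - K = 390 - 1*150 = 390 - 150 = 240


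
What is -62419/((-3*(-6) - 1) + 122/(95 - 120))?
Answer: -1560475/303 ≈ -5150.1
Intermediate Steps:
-62419/((-3*(-6) - 1) + 122/(95 - 120)) = -62419/((18 - 1) + 122/(-25)) = -62419/(17 - 1/25*122) = -62419/(17 - 122/25) = -62419/303/25 = -62419*25/303 = -1560475/303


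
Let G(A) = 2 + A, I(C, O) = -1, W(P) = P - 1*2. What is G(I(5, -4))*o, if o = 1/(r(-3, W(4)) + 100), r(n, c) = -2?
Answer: 1/98 ≈ 0.010204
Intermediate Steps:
W(P) = -2 + P (W(P) = P - 2 = -2 + P)
o = 1/98 (o = 1/(-2 + 100) = 1/98 ≈ 0.010204)
G(I(5, -4))*o = (2 - 1)*(1/98) = 1*(1/98) = 1/98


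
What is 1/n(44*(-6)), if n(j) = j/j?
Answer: 1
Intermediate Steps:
n(j) = 1
1/n(44*(-6)) = 1/1 = 1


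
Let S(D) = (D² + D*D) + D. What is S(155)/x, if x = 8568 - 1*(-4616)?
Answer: 48205/13184 ≈ 3.6563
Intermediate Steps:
S(D) = D + 2*D² (S(D) = (D² + D²) + D = 2*D² + D = D + 2*D²)
x = 13184 (x = 8568 + 4616 = 13184)
S(155)/x = (155*(1 + 2*155))/13184 = (155*(1 + 310))*(1/13184) = (155*311)*(1/13184) = 48205*(1/13184) = 48205/13184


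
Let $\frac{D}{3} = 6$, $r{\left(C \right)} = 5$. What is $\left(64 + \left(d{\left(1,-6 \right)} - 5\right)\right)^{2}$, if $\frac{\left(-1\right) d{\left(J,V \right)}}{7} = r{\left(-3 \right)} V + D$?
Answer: $20449$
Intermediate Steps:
$D = 18$ ($D = 3 \cdot 6 = 18$)
$d{\left(J,V \right)} = -126 - 35 V$ ($d{\left(J,V \right)} = - 7 \left(5 V + 18\right) = - 7 \left(18 + 5 V\right) = -126 - 35 V$)
$\left(64 + \left(d{\left(1,-6 \right)} - 5\right)\right)^{2} = \left(64 - -79\right)^{2} = \left(64 + \left(\left(-126 + 210\right) - 5\right)\right)^{2} = \left(64 + \left(84 - 5\right)\right)^{2} = \left(64 + 79\right)^{2} = 143^{2} = 20449$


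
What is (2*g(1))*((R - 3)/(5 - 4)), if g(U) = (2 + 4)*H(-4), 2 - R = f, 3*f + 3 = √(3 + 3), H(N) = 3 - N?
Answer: -28*√6 ≈ -68.586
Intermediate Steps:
f = -1 + √6/3 (f = -1 + √(3 + 3)/3 = -1 + √6/3 ≈ -0.18350)
R = 3 - √6/3 (R = 2 - (-1 + √6/3) = 2 + (1 - √6/3) = 3 - √6/3 ≈ 2.1835)
g(U) = 42 (g(U) = (2 + 4)*(3 - 1*(-4)) = 6*(3 + 4) = 6*7 = 42)
(2*g(1))*((R - 3)/(5 - 4)) = (2*42)*(((3 - √6/3) - 3)/(5 - 4)) = 84*(-√6/3/1) = 84*(-√6/3*1) = 84*(-√6/3) = -28*√6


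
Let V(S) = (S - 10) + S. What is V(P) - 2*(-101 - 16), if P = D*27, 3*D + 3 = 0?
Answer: 170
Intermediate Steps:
D = -1 (D = -1 + (1/3)*0 = -1 + 0 = -1)
P = -27 (P = -1*27 = -27)
V(S) = -10 + 2*S (V(S) = (-10 + S) + S = -10 + 2*S)
V(P) - 2*(-101 - 16) = (-10 + 2*(-27)) - 2*(-101 - 16) = (-10 - 54) - 2*(-117) = -64 - 1*(-234) = -64 + 234 = 170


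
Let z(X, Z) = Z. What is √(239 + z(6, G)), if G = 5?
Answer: 2*√61 ≈ 15.620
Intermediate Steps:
√(239 + z(6, G)) = √(239 + 5) = √244 = 2*√61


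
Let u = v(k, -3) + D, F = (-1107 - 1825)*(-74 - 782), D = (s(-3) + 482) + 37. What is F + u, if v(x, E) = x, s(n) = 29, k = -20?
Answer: 2510320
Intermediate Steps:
D = 548 (D = (29 + 482) + 37 = 511 + 37 = 548)
F = 2509792 (F = -2932*(-856) = 2509792)
u = 528 (u = -20 + 548 = 528)
F + u = 2509792 + 528 = 2510320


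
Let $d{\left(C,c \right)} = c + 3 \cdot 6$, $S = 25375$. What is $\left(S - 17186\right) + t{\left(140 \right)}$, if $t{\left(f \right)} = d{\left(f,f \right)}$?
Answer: $8347$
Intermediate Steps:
$d{\left(C,c \right)} = 18 + c$ ($d{\left(C,c \right)} = c + 18 = 18 + c$)
$t{\left(f \right)} = 18 + f$
$\left(S - 17186\right) + t{\left(140 \right)} = \left(25375 - 17186\right) + \left(18 + 140\right) = 8189 + 158 = 8347$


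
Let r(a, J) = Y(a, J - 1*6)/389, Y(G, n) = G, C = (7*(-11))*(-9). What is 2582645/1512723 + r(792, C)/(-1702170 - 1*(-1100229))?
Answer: 201579389482663/118070576062809 ≈ 1.7073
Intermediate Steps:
C = 693 (C = -77*(-9) = 693)
r(a, J) = a/389
2582645/1512723 + r(792, C)/(-1702170 - 1*(-1100229)) = 2582645/1512723 + ((1/389)*792)/(-1702170 - 1*(-1100229)) = 2582645*(1/1512723) + 792/(389*(-1702170 + 1100229)) = 2582645/1512723 + (792/389)/(-601941) = 2582645/1512723 + (792/389)*(-1/601941) = 2582645/1512723 - 264/78051683 = 201579389482663/118070576062809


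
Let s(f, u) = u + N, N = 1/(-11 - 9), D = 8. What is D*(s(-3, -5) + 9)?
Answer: 158/5 ≈ 31.600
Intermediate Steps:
N = -1/20 (N = 1/(-20) = -1/20 ≈ -0.050000)
s(f, u) = -1/20 + u (s(f, u) = u - 1/20 = -1/20 + u)
D*(s(-3, -5) + 9) = 8*((-1/20 - 5) + 9) = 8*(-101/20 + 9) = 8*(79/20) = 158/5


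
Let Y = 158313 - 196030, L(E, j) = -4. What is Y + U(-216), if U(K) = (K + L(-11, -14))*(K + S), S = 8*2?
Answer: 6283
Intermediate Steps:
S = 16
U(K) = (-4 + K)*(16 + K) (U(K) = (K - 4)*(K + 16) = (-4 + K)*(16 + K))
Y = -37717
Y + U(-216) = -37717 + (-64 + (-216)**2 + 12*(-216)) = -37717 + (-64 + 46656 - 2592) = -37717 + 44000 = 6283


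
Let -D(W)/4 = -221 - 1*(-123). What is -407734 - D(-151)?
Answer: -408126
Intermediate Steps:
D(W) = 392 (D(W) = -4*(-221 - 1*(-123)) = -4*(-221 + 123) = -4*(-98) = 392)
-407734 - D(-151) = -407734 - 1*392 = -407734 - 392 = -408126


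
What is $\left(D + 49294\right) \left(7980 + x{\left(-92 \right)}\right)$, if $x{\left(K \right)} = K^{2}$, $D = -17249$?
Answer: $526947980$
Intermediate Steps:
$\left(D + 49294\right) \left(7980 + x{\left(-92 \right)}\right) = \left(-17249 + 49294\right) \left(7980 + \left(-92\right)^{2}\right) = 32045 \left(7980 + 8464\right) = 32045 \cdot 16444 = 526947980$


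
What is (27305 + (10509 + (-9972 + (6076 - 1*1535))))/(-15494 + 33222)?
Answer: 32383/17728 ≈ 1.8267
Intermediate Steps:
(27305 + (10509 + (-9972 + (6076 - 1*1535))))/(-15494 + 33222) = (27305 + (10509 + (-9972 + (6076 - 1535))))/17728 = (27305 + (10509 + (-9972 + 4541)))*(1/17728) = (27305 + (10509 - 5431))*(1/17728) = (27305 + 5078)*(1/17728) = 32383*(1/17728) = 32383/17728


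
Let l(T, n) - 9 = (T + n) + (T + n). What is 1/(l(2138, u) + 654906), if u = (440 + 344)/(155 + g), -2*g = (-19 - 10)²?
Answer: 531/350027285 ≈ 1.5170e-6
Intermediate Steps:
g = -841/2 (g = -(-19 - 10)²/2 = -½*(-29)² = -½*841 = -841/2 ≈ -420.50)
u = -1568/531 (u = (440 + 344)/(155 - 841/2) = 784/(-531/2) = 784*(-2/531) = -1568/531 ≈ -2.9529)
l(T, n) = 9 + 2*T + 2*n (l(T, n) = 9 + ((T + n) + (T + n)) = 9 + (2*T + 2*n) = 9 + 2*T + 2*n)
1/(l(2138, u) + 654906) = 1/((9 + 2*2138 + 2*(-1568/531)) + 654906) = 1/((9 + 4276 - 3136/531) + 654906) = 1/(2272199/531 + 654906) = 1/(350027285/531) = 531/350027285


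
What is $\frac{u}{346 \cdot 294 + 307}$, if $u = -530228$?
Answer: $- \frac{530228}{102031} \approx -5.1967$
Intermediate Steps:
$\frac{u}{346 \cdot 294 + 307} = - \frac{530228}{346 \cdot 294 + 307} = - \frac{530228}{101724 + 307} = - \frac{530228}{102031}$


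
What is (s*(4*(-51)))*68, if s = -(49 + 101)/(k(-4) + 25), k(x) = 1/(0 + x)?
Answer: 924800/11 ≈ 84073.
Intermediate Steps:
k(x) = 1/x
s = -200/33 (s = -(49 + 101)/(1/(-4) + 25) = -150/(-¼ + 25) = -150/99/4 = -150*4/99 = -1*200/33 = -200/33 ≈ -6.0606)
(s*(4*(-51)))*68 = -800*(-51)/33*68 = -200/33*(-204)*68 = (13600/11)*68 = 924800/11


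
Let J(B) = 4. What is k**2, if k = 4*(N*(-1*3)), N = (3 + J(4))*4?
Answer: 112896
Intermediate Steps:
N = 28 (N = (3 + 4)*4 = 7*4 = 28)
k = -336 (k = 4*(28*(-1*3)) = 4*(28*(-3)) = 4*(-84) = -336)
k**2 = (-336)**2 = 112896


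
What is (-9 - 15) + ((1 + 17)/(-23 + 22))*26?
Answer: -492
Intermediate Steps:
(-9 - 15) + ((1 + 17)/(-23 + 22))*26 = -24 + (18/(-1))*26 = -24 + (18*(-1))*26 = -24 - 18*26 = -24 - 468 = -492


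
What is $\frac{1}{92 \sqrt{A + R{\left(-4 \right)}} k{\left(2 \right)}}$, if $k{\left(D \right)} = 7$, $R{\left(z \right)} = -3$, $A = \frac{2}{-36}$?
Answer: $- \frac{3 i \sqrt{110}}{35420} \approx - 0.00088832 i$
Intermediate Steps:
$A = - \frac{1}{18}$ ($A = 2 \left(- \frac{1}{36}\right) = - \frac{1}{18} \approx -0.055556$)
$\frac{1}{92 \sqrt{A + R{\left(-4 \right)}} k{\left(2 \right)}} = \frac{1}{92 \sqrt{- \frac{1}{18} - 3} \cdot 7} = \frac{1}{92 \sqrt{- \frac{55}{18}} \cdot 7} = \frac{1}{92 \frac{i \sqrt{110}}{6} \cdot 7} = \frac{1}{\frac{46 i \sqrt{110}}{3} \cdot 7} = \frac{1}{\frac{322}{3} i \sqrt{110}} = - \frac{3 i \sqrt{110}}{35420}$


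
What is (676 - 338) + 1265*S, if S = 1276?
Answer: 1614478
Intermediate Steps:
(676 - 338) + 1265*S = (676 - 338) + 1265*1276 = 338 + 1614140 = 1614478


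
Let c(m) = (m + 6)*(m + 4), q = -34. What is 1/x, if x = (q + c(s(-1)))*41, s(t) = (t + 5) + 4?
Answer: 1/5494 ≈ 0.00018202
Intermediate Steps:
s(t) = 9 + t (s(t) = (5 + t) + 4 = 9 + t)
c(m) = (4 + m)*(6 + m) (c(m) = (6 + m)*(4 + m) = (4 + m)*(6 + m))
x = 5494 (x = (-34 + (24 + (9 - 1)² + 10*(9 - 1)))*41 = (-34 + (24 + 8² + 10*8))*41 = (-34 + (24 + 64 + 80))*41 = (-34 + 168)*41 = 134*41 = 5494)
1/x = 1/5494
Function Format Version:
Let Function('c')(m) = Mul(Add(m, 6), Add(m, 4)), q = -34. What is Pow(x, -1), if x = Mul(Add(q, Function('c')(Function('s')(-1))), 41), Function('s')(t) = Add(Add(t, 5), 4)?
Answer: Rational(1, 5494) ≈ 0.00018202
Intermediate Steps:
Function('s')(t) = Add(9, t) (Function('s')(t) = Add(Add(5, t), 4) = Add(9, t))
Function('c')(m) = Mul(Add(4, m), Add(6, m)) (Function('c')(m) = Mul(Add(6, m), Add(4, m)) = Mul(Add(4, m), Add(6, m)))
x = 5494 (x = Mul(Add(-34, Add(24, Pow(Add(9, -1), 2), Mul(10, Add(9, -1)))), 41) = Mul(Add(-34, Add(24, Pow(8, 2), Mul(10, 8))), 41) = Mul(Add(-34, Add(24, 64, 80)), 41) = Mul(Add(-34, 168), 41) = Mul(134, 41) = 5494)
Pow(x, -1) = Pow(5494, -1) = Rational(1, 5494)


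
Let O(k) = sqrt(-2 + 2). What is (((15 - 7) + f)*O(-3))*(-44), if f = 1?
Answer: 0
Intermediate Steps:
O(k) = 0 (O(k) = sqrt(0) = 0)
(((15 - 7) + f)*O(-3))*(-44) = (((15 - 7) + 1)*0)*(-44) = ((8 + 1)*0)*(-44) = (9*0)*(-44) = 0*(-44) = 0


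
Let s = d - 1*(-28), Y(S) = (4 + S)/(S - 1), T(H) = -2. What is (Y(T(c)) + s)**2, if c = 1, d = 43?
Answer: 44521/9 ≈ 4946.8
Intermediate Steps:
Y(S) = (4 + S)/(-1 + S)
s = 71 (s = 43 - 1*(-28) = 43 + 28 = 71)
(Y(T(c)) + s)**2 = ((4 - 2)/(-1 - 2) + 71)**2 = (2/(-3) + 71)**2 = (-1/3*2 + 71)**2 = (-2/3 + 71)**2 = (211/3)**2 = 44521/9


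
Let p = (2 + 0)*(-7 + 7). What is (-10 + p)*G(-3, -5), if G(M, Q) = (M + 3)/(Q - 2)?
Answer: 0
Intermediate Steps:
p = 0 (p = 2*0 = 0)
G(M, Q) = (3 + M)/(-2 + Q)
(-10 + p)*G(-3, -5) = (-10 + 0)*((3 - 3)/(-2 - 5)) = -10*0/(-7) = -(-10)*0/7 = -10*0 = 0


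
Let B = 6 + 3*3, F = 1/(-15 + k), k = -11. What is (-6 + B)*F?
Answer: -9/26 ≈ -0.34615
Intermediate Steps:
F = -1/26 (F = 1/(-15 - 11) = 1/(-26) = -1/26 ≈ -0.038462)
B = 15 (B = 6 + 9 = 15)
(-6 + B)*F = (-6 + 15)*(-1/26) = 9*(-1/26) = -9/26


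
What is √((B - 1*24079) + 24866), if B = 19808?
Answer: √20595 ≈ 143.51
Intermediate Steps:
√((B - 1*24079) + 24866) = √((19808 - 1*24079) + 24866) = √((19808 - 24079) + 24866) = √(-4271 + 24866) = √20595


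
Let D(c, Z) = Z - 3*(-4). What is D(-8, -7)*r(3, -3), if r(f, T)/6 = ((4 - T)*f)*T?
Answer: -1890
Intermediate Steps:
D(c, Z) = 12 + Z (D(c, Z) = Z + 12 = 12 + Z)
r(f, T) = 6*T*f*(4 - T) (r(f, T) = 6*(((4 - T)*f)*T) = 6*((f*(4 - T))*T) = 6*(T*f*(4 - T)) = 6*T*f*(4 - T))
D(-8, -7)*r(3, -3) = (12 - 7)*(6*(-3)*3*(4 - 1*(-3))) = 5*(6*(-3)*3*(4 + 3)) = 5*(6*(-3)*3*7) = 5*(-378) = -1890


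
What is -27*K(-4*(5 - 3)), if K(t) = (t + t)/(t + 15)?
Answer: 432/7 ≈ 61.714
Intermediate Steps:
K(t) = 2*t/(15 + t) (K(t) = (2*t)/(15 + t) = 2*t/(15 + t))
-27*K(-4*(5 - 3)) = -54*(-4*(5 - 3))/(15 - 4*(5 - 3)) = -54*(-4*2)/(15 - 4*2) = -54*(-8)/(15 - 8) = -54*(-8)/7 = -27*(-16/7) = 432/7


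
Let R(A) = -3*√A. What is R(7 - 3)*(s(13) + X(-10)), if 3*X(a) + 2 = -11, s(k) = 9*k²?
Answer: -9100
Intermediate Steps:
X(a) = -13/3 (X(a) = -⅔ + (⅓)*(-11) = -⅔ - 11/3 = -13/3)
R(7 - 3)*(s(13) + X(-10)) = (-3*√(7 - 3))*(9*13² - 13/3) = (-3*√4)*(9*169 - 13/3) = (-3*2)*(1521 - 13/3) = -6*4550/3 = -9100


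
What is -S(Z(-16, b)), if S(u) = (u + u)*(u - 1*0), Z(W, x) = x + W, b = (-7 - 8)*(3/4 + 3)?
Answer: -83521/8 ≈ -10440.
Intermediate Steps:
b = -225/4 (b = -15*(3*(¼) + 3) = -15*(¾ + 3) = -15*15/4 = -225/4 ≈ -56.250)
Z(W, x) = W + x
S(u) = 2*u² (S(u) = (2*u)*(u + 0) = (2*u)*u = 2*u²)
-S(Z(-16, b)) = -2*(-16 - 225/4)² = -2*(-289/4)² = -2*83521/16 = -1*83521/8 = -83521/8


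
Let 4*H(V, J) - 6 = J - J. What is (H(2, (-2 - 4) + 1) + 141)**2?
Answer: 81225/4 ≈ 20306.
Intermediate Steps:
H(V, J) = 3/2 (H(V, J) = 3/2 + (J - J)/4 = 3/2 + (1/4)*0 = 3/2 + 0 = 3/2)
(H(2, (-2 - 4) + 1) + 141)**2 = (3/2 + 141)**2 = (285/2)**2 = 81225/4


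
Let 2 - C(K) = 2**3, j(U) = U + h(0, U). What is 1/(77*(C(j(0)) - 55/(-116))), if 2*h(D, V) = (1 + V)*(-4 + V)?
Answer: -116/49357 ≈ -0.0023502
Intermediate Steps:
h(D, V) = (1 + V)*(-4 + V)/2 (h(D, V) = ((1 + V)*(-4 + V))/2 = (1 + V)*(-4 + V)/2)
j(U) = -2 + U**2/2 - U/2 (j(U) = U + (-2 + U**2/2 - 3*U/2) = -2 + U**2/2 - U/2)
C(K) = -6 (C(K) = 2 - 1*2**3 = 2 - 1*8 = 2 - 8 = -6)
1/(77*(C(j(0)) - 55/(-116))) = 1/(77*(-6 - 55/(-116))) = 1/(77*(-6 - 55*(-1/116))) = 1/(77*(-6 + 55/116)) = 1/(77*(-641/116)) = 1/(-49357/116) = -116/49357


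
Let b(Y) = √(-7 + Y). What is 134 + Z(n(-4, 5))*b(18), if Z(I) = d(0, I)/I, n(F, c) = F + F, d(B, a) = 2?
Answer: 134 - √11/4 ≈ 133.17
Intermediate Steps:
n(F, c) = 2*F
Z(I) = 2/I
134 + Z(n(-4, 5))*b(18) = 134 + (2/((2*(-4))))*√(-7 + 18) = 134 + (2/(-8))*√11 = 134 + (2*(-⅛))*√11 = 134 - √11/4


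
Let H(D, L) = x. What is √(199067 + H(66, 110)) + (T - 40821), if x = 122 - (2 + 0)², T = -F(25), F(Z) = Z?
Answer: -40846 + 7*√4065 ≈ -40400.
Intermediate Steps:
T = -25 (T = -1*25 = -25)
x = 118 (x = 122 - 1*2² = 122 - 1*4 = 122 - 4 = 118)
H(D, L) = 118
√(199067 + H(66, 110)) + (T - 40821) = √(199067 + 118) + (-25 - 40821) = √199185 - 40846 = 7*√4065 - 40846 = -40846 + 7*√4065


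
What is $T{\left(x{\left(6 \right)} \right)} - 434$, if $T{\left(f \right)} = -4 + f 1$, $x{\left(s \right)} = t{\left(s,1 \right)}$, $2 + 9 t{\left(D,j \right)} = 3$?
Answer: $- \frac{3941}{9} \approx -437.89$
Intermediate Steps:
$t{\left(D,j \right)} = \frac{1}{9}$ ($t{\left(D,j \right)} = - \frac{2}{9} + \frac{1}{9} \cdot 3 = - \frac{2}{9} + \frac{1}{3} = \frac{1}{9}$)
$x{\left(s \right)} = \frac{1}{9}$
$T{\left(f \right)} = -4 + f$
$T{\left(x{\left(6 \right)} \right)} - 434 = \left(-4 + \frac{1}{9}\right) - 434 = - \frac{35}{9} - 434 = - \frac{3941}{9}$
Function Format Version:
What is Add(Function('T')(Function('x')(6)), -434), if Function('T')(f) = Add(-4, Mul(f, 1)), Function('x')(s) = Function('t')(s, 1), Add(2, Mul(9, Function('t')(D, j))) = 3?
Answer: Rational(-3941, 9) ≈ -437.89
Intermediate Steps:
Function('t')(D, j) = Rational(1, 9) (Function('t')(D, j) = Add(Rational(-2, 9), Mul(Rational(1, 9), 3)) = Add(Rational(-2, 9), Rational(1, 3)) = Rational(1, 9))
Function('x')(s) = Rational(1, 9)
Function('T')(f) = Add(-4, f)
Add(Function('T')(Function('x')(6)), -434) = Add(Add(-4, Rational(1, 9)), -434) = Add(Rational(-35, 9), -434) = Rational(-3941, 9)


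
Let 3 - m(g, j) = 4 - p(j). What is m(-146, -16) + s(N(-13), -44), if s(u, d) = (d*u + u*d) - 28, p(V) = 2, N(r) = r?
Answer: 1117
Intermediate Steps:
s(u, d) = -28 + 2*d*u (s(u, d) = (d*u + d*u) - 28 = 2*d*u - 28 = -28 + 2*d*u)
m(g, j) = 1 (m(g, j) = 3 - (4 - 1*2) = 3 - (4 - 2) = 3 - 1*2 = 3 - 2 = 1)
m(-146, -16) + s(N(-13), -44) = 1 + (-28 + 2*(-44)*(-13)) = 1 + (-28 + 1144) = 1 + 1116 = 1117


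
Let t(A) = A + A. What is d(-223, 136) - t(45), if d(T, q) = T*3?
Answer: -759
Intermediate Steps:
d(T, q) = 3*T
t(A) = 2*A
d(-223, 136) - t(45) = 3*(-223) - 2*45 = -669 - 1*90 = -669 - 90 = -759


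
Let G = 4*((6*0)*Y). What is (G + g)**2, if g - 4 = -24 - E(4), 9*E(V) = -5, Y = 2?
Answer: 30625/81 ≈ 378.09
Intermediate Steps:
E(V) = -5/9 (E(V) = (1/9)*(-5) = -5/9)
G = 0 (G = 4*((6*0)*2) = 4*(0*2) = 4*0 = 0)
g = -175/9 (g = 4 + (-24 - 1*(-5/9)) = 4 + (-24 + 5/9) = 4 - 211/9 = -175/9 ≈ -19.444)
(G + g)**2 = (0 - 175/9)**2 = (-175/9)**2 = 30625/81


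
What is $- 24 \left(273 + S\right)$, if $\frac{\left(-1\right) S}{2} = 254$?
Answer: $5640$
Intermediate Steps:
$S = -508$ ($S = \left(-2\right) 254 = -508$)
$- 24 \left(273 + S\right) = - 24 \left(273 - 508\right) = \left(-24\right) \left(-235\right) = 5640$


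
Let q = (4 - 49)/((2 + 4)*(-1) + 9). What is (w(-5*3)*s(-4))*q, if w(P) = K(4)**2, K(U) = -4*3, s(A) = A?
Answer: 8640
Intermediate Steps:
K(U) = -12
w(P) = 144 (w(P) = (-12)**2 = 144)
q = -15 (q = -45/(6*(-1) + 9) = -45/(-6 + 9) = -45/3 = -45*1/3 = -15)
(w(-5*3)*s(-4))*q = (144*(-4))*(-15) = -576*(-15) = 8640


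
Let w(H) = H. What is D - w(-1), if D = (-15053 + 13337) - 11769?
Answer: -13484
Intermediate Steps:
D = -13485 (D = -1716 - 11769 = -13485)
D - w(-1) = -13485 - 1*(-1) = -13485 + 1 = -13484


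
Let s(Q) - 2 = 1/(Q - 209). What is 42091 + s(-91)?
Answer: 12627899/300 ≈ 42093.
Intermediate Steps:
s(Q) = 2 + 1/(-209 + Q) (s(Q) = 2 + 1/(Q - 209) = 2 + 1/(-209 + Q))
42091 + s(-91) = 42091 + (-417 + 2*(-91))/(-209 - 91) = 42091 + (-417 - 182)/(-300) = 42091 - 1/300*(-599) = 42091 + 599/300 = 12627899/300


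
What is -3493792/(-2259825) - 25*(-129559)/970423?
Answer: 10709972793391/2192986155975 ≈ 4.8837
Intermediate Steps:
-3493792/(-2259825) - 25*(-129559)/970423 = -3493792*(-1/2259825) + 3238975*(1/970423) = 3493792/2259825 + 3238975/970423 = 10709972793391/2192986155975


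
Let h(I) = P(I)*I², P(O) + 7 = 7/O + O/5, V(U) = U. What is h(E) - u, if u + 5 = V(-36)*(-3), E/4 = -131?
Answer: -153506839/5 ≈ -3.0701e+7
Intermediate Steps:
E = -524 (E = 4*(-131) = -524)
P(O) = -7 + 7/O + O/5 (P(O) = -7 + (7/O + O/5) = -7 + 7/O + O/5)
h(I) = I²*(-7 + 7/I + I/5) (h(I) = (-7 + 7/I + I/5)*I² = I²*(-7 + 7/I + I/5))
u = 103 (u = -5 - 36*(-3) = -5 + 108 = 103)
h(E) - u = (⅕)*(-524)*(35 - 524*(-35 - 524)) - 1*103 = (⅕)*(-524)*(35 - 524*(-559)) - 103 = (⅕)*(-524)*(35 + 292916) - 103 = (⅕)*(-524)*292951 - 103 = -153506324/5 - 103 = -153506839/5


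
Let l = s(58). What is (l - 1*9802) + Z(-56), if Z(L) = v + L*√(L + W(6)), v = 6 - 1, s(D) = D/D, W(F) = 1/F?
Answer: -9796 - 28*I*√2010/3 ≈ -9796.0 - 418.44*I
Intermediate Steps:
s(D) = 1
l = 1
v = 5
Z(L) = 5 + L*√(⅙ + L) (Z(L) = 5 + L*√(L + 1/6) = 5 + L*√(L + ⅙) = 5 + L*√(⅙ + L))
(l - 1*9802) + Z(-56) = (1 - 1*9802) + (5 + (⅙)*(-56)*√(6 + 36*(-56))) = (1 - 9802) + (5 + (⅙)*(-56)*√(6 - 2016)) = -9801 + (5 + (⅙)*(-56)*√(-2010)) = -9801 + (5 + (⅙)*(-56)*(I*√2010)) = -9801 + (5 - 28*I*√2010/3) = -9796 - 28*I*√2010/3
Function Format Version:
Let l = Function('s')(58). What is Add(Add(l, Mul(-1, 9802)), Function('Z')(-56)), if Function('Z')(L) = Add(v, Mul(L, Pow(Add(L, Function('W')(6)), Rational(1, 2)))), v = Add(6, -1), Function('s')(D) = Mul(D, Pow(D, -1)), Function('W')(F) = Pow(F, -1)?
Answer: Add(-9796, Mul(Rational(-28, 3), I, Pow(2010, Rational(1, 2)))) ≈ Add(-9796.0, Mul(-418.44, I))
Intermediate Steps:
Function('s')(D) = 1
l = 1
v = 5
Function('Z')(L) = Add(5, Mul(L, Pow(Add(Rational(1, 6), L), Rational(1, 2)))) (Function('Z')(L) = Add(5, Mul(L, Pow(Add(L, Pow(6, -1)), Rational(1, 2)))) = Add(5, Mul(L, Pow(Add(L, Rational(1, 6)), Rational(1, 2)))) = Add(5, Mul(L, Pow(Add(Rational(1, 6), L), Rational(1, 2)))))
Add(Add(l, Mul(-1, 9802)), Function('Z')(-56)) = Add(Add(1, Mul(-1, 9802)), Add(5, Mul(Rational(1, 6), -56, Pow(Add(6, Mul(36, -56)), Rational(1, 2))))) = Add(Add(1, -9802), Add(5, Mul(Rational(1, 6), -56, Pow(Add(6, -2016), Rational(1, 2))))) = Add(-9801, Add(5, Mul(Rational(1, 6), -56, Pow(-2010, Rational(1, 2))))) = Add(-9801, Add(5, Mul(Rational(1, 6), -56, Mul(I, Pow(2010, Rational(1, 2)))))) = Add(-9801, Add(5, Mul(Rational(-28, 3), I, Pow(2010, Rational(1, 2))))) = Add(-9796, Mul(Rational(-28, 3), I, Pow(2010, Rational(1, 2))))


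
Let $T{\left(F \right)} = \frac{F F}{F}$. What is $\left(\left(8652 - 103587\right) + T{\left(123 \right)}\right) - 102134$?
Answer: $-196946$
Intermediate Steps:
$T{\left(F \right)} = F$ ($T{\left(F \right)} = \frac{F^{2}}{F} = F$)
$\left(\left(8652 - 103587\right) + T{\left(123 \right)}\right) - 102134 = \left(\left(8652 - 103587\right) + 123\right) - 102134 = \left(-94935 + 123\right) - 102134 = -94812 - 102134 = -196946$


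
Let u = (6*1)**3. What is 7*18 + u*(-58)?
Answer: -12402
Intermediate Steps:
u = 216 (u = 6**3 = 216)
7*18 + u*(-58) = 7*18 + 216*(-58) = 126 - 12528 = -12402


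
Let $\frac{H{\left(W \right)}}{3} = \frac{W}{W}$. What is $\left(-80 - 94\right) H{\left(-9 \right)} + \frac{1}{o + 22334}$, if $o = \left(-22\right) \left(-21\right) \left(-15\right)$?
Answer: $- \frac{8040887}{15404} \approx -522.0$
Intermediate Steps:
$o = -6930$ ($o = 462 \left(-15\right) = -6930$)
$H{\left(W \right)} = 3$ ($H{\left(W \right)} = 3 \frac{W}{W} = 3 \cdot 1 = 3$)
$\left(-80 - 94\right) H{\left(-9 \right)} + \frac{1}{o + 22334} = \left(-80 - 94\right) 3 + \frac{1}{-6930 + 22334} = \left(-174\right) 3 + \frac{1}{15404} = -522 + \frac{1}{15404} = - \frac{8040887}{15404}$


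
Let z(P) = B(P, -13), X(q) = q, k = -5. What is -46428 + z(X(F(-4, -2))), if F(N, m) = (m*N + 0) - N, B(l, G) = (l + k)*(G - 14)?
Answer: -46617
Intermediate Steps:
B(l, G) = (-14 + G)*(-5 + l) (B(l, G) = (l - 5)*(G - 14) = (-5 + l)*(-14 + G) = (-14 + G)*(-5 + l))
F(N, m) = -N + N*m (F(N, m) = (N*m + 0) - N = N*m - N = -N + N*m)
z(P) = 135 - 27*P (z(P) = 70 - 14*P - 5*(-13) - 13*P = 70 - 14*P + 65 - 13*P = 135 - 27*P)
-46428 + z(X(F(-4, -2))) = -46428 + (135 - (-108)*(-1 - 2)) = -46428 + (135 - (-108)*(-3)) = -46428 + (135 - 27*12) = -46428 + (135 - 324) = -46428 - 189 = -46617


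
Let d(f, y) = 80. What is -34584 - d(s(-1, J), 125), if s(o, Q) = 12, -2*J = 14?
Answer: -34664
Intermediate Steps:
J = -7 (J = -1/2*14 = -7)
-34584 - d(s(-1, J), 125) = -34584 - 1*80 = -34584 - 80 = -34664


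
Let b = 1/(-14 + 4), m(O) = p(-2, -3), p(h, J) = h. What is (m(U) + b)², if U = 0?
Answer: 441/100 ≈ 4.4100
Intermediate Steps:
m(O) = -2
b = -⅒ (b = 1/(-10) = -⅒ ≈ -0.10000)
(m(U) + b)² = (-2 - ⅒)² = (-21/10)² = 441/100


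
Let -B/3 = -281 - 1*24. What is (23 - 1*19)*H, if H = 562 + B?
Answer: 5908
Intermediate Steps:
B = 915 (B = -3*(-281 - 1*24) = -3*(-281 - 24) = -3*(-305) = 915)
H = 1477 (H = 562 + 915 = 1477)
(23 - 1*19)*H = (23 - 1*19)*1477 = (23 - 19)*1477 = 4*1477 = 5908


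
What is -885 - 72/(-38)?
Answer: -16779/19 ≈ -883.11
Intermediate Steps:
-885 - 72/(-38) = -885 - 1/38*(-72) = -885 + 36/19 = -16779/19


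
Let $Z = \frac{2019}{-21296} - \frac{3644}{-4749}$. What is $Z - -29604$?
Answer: $\frac{2994059791609}{101134704} \approx 29605.0$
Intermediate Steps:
$Z = \frac{68014393}{101134704}$ ($Z = 2019 \left(- \frac{1}{21296}\right) - - \frac{3644}{4749} = - \frac{2019}{21296} + \frac{3644}{4749} = \frac{68014393}{101134704} \approx 0.67251$)
$Z - -29604 = \frac{68014393}{101134704} - -29604 = \frac{68014393}{101134704} + 29604 = \frac{2994059791609}{101134704}$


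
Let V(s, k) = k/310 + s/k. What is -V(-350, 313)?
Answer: 10531/97030 ≈ 0.10853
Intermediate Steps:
V(s, k) = k/310 + s/k (V(s, k) = k*(1/310) + s/k = k/310 + s/k)
-V(-350, 313) = -((1/310)*313 - 350/313) = -(313/310 - 350*1/313) = -(313/310 - 350/313) = -1*(-10531/97030) = 10531/97030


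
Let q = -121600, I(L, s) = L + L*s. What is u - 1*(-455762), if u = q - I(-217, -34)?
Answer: 327001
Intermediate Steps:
u = -128761 (u = -121600 - (-217)*(1 - 34) = -121600 - (-217)*(-33) = -121600 - 1*7161 = -121600 - 7161 = -128761)
u - 1*(-455762) = -128761 - 1*(-455762) = -128761 + 455762 = 327001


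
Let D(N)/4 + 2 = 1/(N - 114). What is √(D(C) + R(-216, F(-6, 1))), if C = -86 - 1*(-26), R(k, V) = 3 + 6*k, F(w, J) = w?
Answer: I*√9847443/87 ≈ 36.07*I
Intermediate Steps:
C = -60 (C = -86 + 26 = -60)
D(N) = -8 + 4/(-114 + N) (D(N) = -8 + 4/(N - 114) = -8 + 4/(-114 + N))
√(D(C) + R(-216, F(-6, 1))) = √(4*(229 - 2*(-60))/(-114 - 60) + (3 + 6*(-216))) = √(4*(229 + 120)/(-174) + (3 - 1296)) = √(4*(-1/174)*349 - 1293) = √(-698/87 - 1293) = √(-113189/87) = I*√9847443/87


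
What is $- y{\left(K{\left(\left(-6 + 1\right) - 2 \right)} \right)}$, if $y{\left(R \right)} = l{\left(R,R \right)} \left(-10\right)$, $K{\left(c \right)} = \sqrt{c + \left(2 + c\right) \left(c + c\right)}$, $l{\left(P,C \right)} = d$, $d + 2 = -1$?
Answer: $-30$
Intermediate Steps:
$d = -3$ ($d = -2 - 1 = -3$)
$l{\left(P,C \right)} = -3$
$K{\left(c \right)} = \sqrt{c + 2 c \left(2 + c\right)}$ ($K{\left(c \right)} = \sqrt{c + \left(2 + c\right) 2 c} = \sqrt{c + 2 c \left(2 + c\right)}$)
$y{\left(R \right)} = 30$ ($y{\left(R \right)} = \left(-3\right) \left(-10\right) = 30$)
$- y{\left(K{\left(\left(-6 + 1\right) - 2 \right)} \right)} = \left(-1\right) 30 = -30$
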